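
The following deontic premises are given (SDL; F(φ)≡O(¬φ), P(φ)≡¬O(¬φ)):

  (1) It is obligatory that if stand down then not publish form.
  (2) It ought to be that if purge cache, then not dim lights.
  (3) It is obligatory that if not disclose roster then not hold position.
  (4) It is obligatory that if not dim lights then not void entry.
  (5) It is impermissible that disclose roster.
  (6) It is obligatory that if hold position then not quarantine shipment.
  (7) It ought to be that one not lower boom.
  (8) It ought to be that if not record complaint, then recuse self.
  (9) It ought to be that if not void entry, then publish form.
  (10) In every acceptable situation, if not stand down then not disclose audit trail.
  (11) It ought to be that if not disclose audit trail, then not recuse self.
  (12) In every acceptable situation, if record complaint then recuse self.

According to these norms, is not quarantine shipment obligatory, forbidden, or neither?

Premise 6 is O(hold_position → ¬quarantine_shipment), but O(hold_position) is not derivable from the premises, so it does not yield O(¬quarantine_shipment).
No premise or chain of K-axiom applications forces O(¬quarantine_shipment), and none forces O(quarantine_shipment). So ¬quarantine_shipment is neither obligatory nor forbidden under these norms.

Neither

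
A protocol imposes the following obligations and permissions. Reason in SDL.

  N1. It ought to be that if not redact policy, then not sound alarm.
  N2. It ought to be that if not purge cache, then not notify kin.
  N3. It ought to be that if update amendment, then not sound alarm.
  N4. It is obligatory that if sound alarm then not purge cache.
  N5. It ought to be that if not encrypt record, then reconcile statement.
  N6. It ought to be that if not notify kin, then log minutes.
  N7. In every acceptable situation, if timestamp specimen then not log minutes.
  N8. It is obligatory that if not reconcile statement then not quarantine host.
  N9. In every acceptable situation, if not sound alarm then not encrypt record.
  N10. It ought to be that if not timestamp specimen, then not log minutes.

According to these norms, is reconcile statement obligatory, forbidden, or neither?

Premises 7 and 10 are O(timestamp_specimen → ¬log_minutes) and O(¬timestamp_specimen → ¬log_minutes); every ideal world satisfies timestamp_specimen or ¬timestamp_specimen, so in either case ¬log_minutes holds — hence O(¬log_minutes).
Premise 6 is O(¬notify_kin → log_minutes); contrapositively O(¬log_minutes → notify_kin). Since O(¬log_minutes) holds, K gives O(notify_kin).
Premise 2 is O(¬purge_cache → ¬notify_kin); contrapositively O(notify_kin → purge_cache). Since O(notify_kin) holds, K gives O(purge_cache).
Premise 4, O(sound_alarm → ¬purge_cache), contraposes to O(purge_cache → ¬sound_alarm); with O(purge_cache) we get O(¬sound_alarm).
Premise 9 is O(¬sound_alarm → ¬encrypt_record); since O(¬sound_alarm), deontic closure gives O(¬encrypt_record).
Premise 5 is O(¬encrypt_record → reconcile_statement); since O(¬encrypt_record), deontic closure gives O(reconcile_statement).
Premises 1, 3, 8 do not contribute to this derivation.
Hence reconcile_statement is obligatory.

Obligatory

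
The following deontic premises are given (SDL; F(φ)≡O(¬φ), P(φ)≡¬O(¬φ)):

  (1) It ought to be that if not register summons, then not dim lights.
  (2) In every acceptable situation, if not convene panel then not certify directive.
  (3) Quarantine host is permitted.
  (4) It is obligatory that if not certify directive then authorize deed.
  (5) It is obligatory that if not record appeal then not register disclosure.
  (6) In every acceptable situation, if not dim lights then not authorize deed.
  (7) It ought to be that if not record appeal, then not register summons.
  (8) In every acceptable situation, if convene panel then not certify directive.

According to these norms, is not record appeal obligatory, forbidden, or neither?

Forbidden

Premises 2 and 8 are O(¬convene_panel → ¬certify_directive) and O(convene_panel → ¬certify_directive); every ideal world satisfies ¬convene_panel or convene_panel, so in either case ¬certify_directive holds — hence O(¬certify_directive).
With premise 4, O(¬certify_directive → authorize_deed), the K-axiom yields O(authorize_deed).
Premise 6, O(¬dim_lights → ¬authorize_deed), contraposes to O(authorize_deed → dim_lights); with O(authorize_deed) we get O(dim_lights).
Premise 1 is O(¬register_summons → ¬dim_lights); contrapositively O(dim_lights → register_summons). Since O(dim_lights) holds, K gives O(register_summons).
The contrapositive of premise 7 (O(¬record_appeal → ¬register_summons)) is O(register_summons → record_appeal), and O(register_summons) is already established, so O(record_appeal).
Premises 3, 5 do not contribute to this derivation.
Thus O(record_appeal), which is F(¬record_appeal): ¬record_appeal is forbidden.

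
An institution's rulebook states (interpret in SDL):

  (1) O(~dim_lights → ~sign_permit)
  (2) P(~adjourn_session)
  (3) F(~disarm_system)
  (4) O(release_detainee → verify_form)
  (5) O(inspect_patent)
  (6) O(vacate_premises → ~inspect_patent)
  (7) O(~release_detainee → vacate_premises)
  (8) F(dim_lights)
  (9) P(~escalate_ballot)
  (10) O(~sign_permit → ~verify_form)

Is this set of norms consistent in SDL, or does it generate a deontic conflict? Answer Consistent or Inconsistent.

F(dim_lights) at premise 8 means O(~dim_lights).
Premise 1 is O(~dim_lights → ~sign_permit); since O(~dim_lights), deontic closure gives O(~sign_permit).
Applying K to premise 10 (O(~sign_permit → ~verify_form)) and O(~sign_permit) yields O(~verify_form).
Premise 4 is O(release_detainee → verify_form); contrapositively O(~verify_form → ~release_detainee). Since O(~verify_form) holds, K gives O(~release_detainee).
With premise 7, O(~release_detainee → vacate_premises), the K-axiom yields O(vacate_premises).
Applying K to premise 6 (O(vacate_premises → ~inspect_patent)) and O(vacate_premises) yields O(~inspect_patent).
However, premise 5 gives O(inspect_patent).
We now have both O(~inspect_patent) and O(inspect_patent) — inspect_patent is simultaneously obligatory and forbidden, violating the D-axiom.

Inconsistent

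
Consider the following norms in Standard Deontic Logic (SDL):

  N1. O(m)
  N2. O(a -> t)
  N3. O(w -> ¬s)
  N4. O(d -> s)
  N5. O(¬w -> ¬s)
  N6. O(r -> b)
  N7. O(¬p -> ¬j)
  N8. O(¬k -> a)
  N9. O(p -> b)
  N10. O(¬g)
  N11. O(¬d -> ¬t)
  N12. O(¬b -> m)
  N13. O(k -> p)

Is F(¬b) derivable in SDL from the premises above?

Yes

By case analysis on w: premise 3 gives O(w -> ¬s) and premise 5 gives O(¬w -> ¬s), so O(¬s) either way.
Premise 4, O(d -> s), contraposes to O(¬s -> ¬d); with O(¬s) we get O(¬d).
From O(¬d) and premise 11, O(¬d -> ¬t), we obtain O(¬t).
Premise 2 is O(a -> t); contrapositively O(¬t -> ¬a). Since O(¬t) holds, K gives O(¬a).
Premise 8 is O(¬k -> a); contrapositively O(¬a -> k). Since O(¬a) holds, K gives O(k).
Premise 13 is O(k -> p); since O(k), deontic closure gives O(p).
With premise 9, O(p -> b), the K-axiom yields O(b).
Premises 1, 6, 7, 10, 12 do not contribute to this derivation.
So O(b) holds, i.e. F(¬b). The claim follows.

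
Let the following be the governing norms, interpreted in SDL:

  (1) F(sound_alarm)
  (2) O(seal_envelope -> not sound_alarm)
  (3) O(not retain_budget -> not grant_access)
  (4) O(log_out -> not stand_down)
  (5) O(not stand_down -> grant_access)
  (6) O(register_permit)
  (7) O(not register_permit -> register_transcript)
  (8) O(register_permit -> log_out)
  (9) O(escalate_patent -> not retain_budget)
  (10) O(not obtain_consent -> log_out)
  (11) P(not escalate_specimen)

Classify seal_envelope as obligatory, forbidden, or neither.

Premise 2 is O(seal_envelope -> not sound_alarm); even if O(not sound_alarm) held, inferring O(seal_envelope) would be affirming the consequent — invalid.
No premise or chain of K-axiom applications forces O(seal_envelope), and none forces O(not seal_envelope). So seal_envelope is neither obligatory nor forbidden under these norms.

Neither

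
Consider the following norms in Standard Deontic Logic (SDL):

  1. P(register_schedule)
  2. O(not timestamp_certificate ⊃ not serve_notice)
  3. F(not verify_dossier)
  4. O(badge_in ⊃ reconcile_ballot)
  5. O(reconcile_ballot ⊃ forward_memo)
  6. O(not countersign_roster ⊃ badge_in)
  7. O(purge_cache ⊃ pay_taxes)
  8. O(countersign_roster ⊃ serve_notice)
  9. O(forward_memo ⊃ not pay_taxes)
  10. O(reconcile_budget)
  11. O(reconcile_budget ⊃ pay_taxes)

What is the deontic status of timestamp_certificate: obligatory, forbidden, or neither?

Premise 10 gives O(reconcile_budget).
Applying K to premise 11 (O(reconcile_budget ⊃ pay_taxes)) and O(reconcile_budget) yields O(pay_taxes).
Premise 9 is O(forward_memo ⊃ not pay_taxes); contrapositively O(pay_taxes ⊃ not forward_memo). Since O(pay_taxes) holds, K gives O(not forward_memo).
The contrapositive of premise 5 (O(reconcile_ballot ⊃ forward_memo)) is O(not forward_memo ⊃ not reconcile_ballot), and O(not forward_memo) is already established, so O(not reconcile_ballot).
Premise 4, O(badge_in ⊃ reconcile_ballot), contraposes to O(not reconcile_ballot ⊃ not badge_in); with O(not reconcile_ballot) we get O(not badge_in).
Premise 6 is O(not countersign_roster ⊃ badge_in); contrapositively O(not badge_in ⊃ countersign_roster). Since O(not badge_in) holds, K gives O(countersign_roster).
From O(countersign_roster) and premise 8, O(countersign_roster ⊃ serve_notice), we obtain O(serve_notice).
Premise 2 is O(not timestamp_certificate ⊃ not serve_notice); contrapositively O(serve_notice ⊃ timestamp_certificate). Since O(serve_notice) holds, K gives O(timestamp_certificate).
Premises 1, 3, 7 do not contribute to this derivation.
Hence timestamp_certificate is obligatory.

Obligatory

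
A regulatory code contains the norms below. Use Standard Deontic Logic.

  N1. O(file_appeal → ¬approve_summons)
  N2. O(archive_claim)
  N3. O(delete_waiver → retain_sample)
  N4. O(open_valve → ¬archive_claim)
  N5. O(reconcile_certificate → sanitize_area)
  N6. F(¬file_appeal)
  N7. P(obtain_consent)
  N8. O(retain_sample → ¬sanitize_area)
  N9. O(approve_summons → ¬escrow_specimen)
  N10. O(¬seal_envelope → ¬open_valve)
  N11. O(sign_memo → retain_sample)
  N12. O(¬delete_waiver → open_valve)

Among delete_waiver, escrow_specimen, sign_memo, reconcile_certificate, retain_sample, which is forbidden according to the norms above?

Premise 2 gives O(archive_claim).
Premise 4, O(open_valve → ¬archive_claim), contraposes to O(archive_claim → ¬open_valve); with O(archive_claim) we get O(¬open_valve).
Premise 12 is O(¬delete_waiver → open_valve); contrapositively O(¬open_valve → delete_waiver). Since O(¬open_valve) holds, K gives O(delete_waiver).
With premise 3, O(delete_waiver → retain_sample), the K-axiom yields O(retain_sample).
Premise 8 is O(retain_sample → ¬sanitize_area); since O(retain_sample), deontic closure gives O(¬sanitize_area).
The contrapositive of premise 5 (O(reconcile_certificate → sanitize_area)) is O(¬sanitize_area → ¬reconcile_certificate), and O(¬sanitize_area) is already established, so O(¬reconcile_certificate).
So O(¬reconcile_certificate) holds, i.e. reconcile_certificate is forbidden. None of the other listed options is forbidden under the premises.

reconcile_certificate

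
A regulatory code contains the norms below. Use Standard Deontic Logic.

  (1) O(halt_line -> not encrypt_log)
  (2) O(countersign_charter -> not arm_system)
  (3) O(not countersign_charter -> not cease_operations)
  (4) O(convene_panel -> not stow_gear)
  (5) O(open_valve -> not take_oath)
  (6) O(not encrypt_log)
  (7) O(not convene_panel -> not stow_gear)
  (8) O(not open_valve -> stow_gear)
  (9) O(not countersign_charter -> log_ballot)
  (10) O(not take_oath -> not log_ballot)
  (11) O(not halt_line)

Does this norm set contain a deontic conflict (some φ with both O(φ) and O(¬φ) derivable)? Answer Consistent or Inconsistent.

Premise 1 is O(halt_line -> not encrypt_log); even if O(not encrypt_log) held, inferring O(halt_line) would be affirming the consequent — invalid.
So O(halt_line) is not derivable, and the apparent clash with O(not halt_line) does not arise.
A world satisfying every obligation exists (e.g. arm_system=false, cease_operations=false, convene_panel=false, countersign_charter=true, encrypt_log=false, halt_line=false, log_ballot=false, open_valve=true, stow_gear=false, take_oath=false); no atom is both obligatory and forbidden, so the set is consistent.

Consistent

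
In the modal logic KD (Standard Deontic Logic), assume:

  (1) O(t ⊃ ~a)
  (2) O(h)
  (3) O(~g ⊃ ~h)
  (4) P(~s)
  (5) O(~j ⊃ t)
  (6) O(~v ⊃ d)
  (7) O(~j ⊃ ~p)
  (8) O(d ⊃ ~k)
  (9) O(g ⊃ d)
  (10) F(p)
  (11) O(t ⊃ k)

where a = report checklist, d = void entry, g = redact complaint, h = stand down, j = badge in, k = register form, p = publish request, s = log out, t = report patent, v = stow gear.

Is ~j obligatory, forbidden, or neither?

Forbidden

Premise 2 states O(h) outright.
Premise 3, O(~g ⊃ ~h), contraposes to O(h ⊃ g); with O(h) we get O(g).
With premise 9, O(g ⊃ d), the K-axiom yields O(d).
From O(d) and premise 8, O(d ⊃ ~k), we obtain O(~k).
Premise 11, O(t ⊃ k), contraposes to O(~k ⊃ ~t); with O(~k) we get O(~t).
Premise 5 is O(~j ⊃ t); contrapositively O(~t ⊃ j). Since O(~t) holds, K gives O(j).
Premises 1, 4, 6, 7, 10 do not contribute to this derivation.
Thus O(j), which is F(~j): ~j is forbidden.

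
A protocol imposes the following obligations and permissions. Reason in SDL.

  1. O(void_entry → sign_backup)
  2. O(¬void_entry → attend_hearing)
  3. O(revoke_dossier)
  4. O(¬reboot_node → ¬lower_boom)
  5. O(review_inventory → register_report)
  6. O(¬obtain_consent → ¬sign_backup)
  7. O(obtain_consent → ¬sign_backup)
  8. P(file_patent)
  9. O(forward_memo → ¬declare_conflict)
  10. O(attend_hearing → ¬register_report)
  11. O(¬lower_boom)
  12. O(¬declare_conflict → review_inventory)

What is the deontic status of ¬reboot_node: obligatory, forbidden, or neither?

Premise 4 is O(¬reboot_node → ¬lower_boom); even if O(¬lower_boom) held, inferring O(¬reboot_node) would be affirming the consequent — invalid.
No premise or chain of K-axiom applications forces O(¬reboot_node), and none forces O(reboot_node). So ¬reboot_node is neither obligatory nor forbidden under these norms.

Neither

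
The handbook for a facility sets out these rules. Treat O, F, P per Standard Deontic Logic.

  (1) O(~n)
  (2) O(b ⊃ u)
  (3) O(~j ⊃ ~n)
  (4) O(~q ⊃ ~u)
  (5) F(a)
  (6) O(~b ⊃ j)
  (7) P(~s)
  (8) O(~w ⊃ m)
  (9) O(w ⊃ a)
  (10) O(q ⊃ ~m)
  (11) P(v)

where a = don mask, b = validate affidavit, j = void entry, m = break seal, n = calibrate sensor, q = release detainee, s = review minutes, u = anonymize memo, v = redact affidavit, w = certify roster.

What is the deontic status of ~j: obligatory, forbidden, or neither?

Premise 5, F(a), is equivalent to O(~a).
Premise 9, O(w ⊃ a), contraposes to O(~a ⊃ ~w); with O(~a) we get O(~w).
From O(~w) and premise 8, O(~w ⊃ m), we obtain O(m).
Premise 10, O(q ⊃ ~m), contraposes to O(m ⊃ ~q); with O(m) we get O(~q).
With premise 4, O(~q ⊃ ~u), the K-axiom yields O(~u).
The contrapositive of premise 2 (O(b ⊃ u)) is O(~u ⊃ ~b), and O(~u) is already established, so O(~b).
Applying K to premise 6 (O(~b ⊃ j)) and O(~b) yields O(j).
Premises 1, 3, 7, 11 do not contribute to this derivation.
Thus O(j), which is F(~j): ~j is forbidden.

Forbidden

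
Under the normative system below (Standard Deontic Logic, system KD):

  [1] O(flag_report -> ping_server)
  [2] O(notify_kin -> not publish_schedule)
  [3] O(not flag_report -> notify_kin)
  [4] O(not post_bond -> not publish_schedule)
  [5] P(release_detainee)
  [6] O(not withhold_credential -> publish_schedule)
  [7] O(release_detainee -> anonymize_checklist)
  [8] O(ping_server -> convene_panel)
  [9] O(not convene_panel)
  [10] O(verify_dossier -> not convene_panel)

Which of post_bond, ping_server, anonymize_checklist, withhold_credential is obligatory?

Premise 9 states O(not convene_panel) outright.
The contrapositive of premise 8 (O(ping_server -> convene_panel)) is O(not convene_panel -> not ping_server), and O(not convene_panel) is already established, so O(not ping_server).
Premise 1, O(flag_report -> ping_server), contraposes to O(not ping_server -> not flag_report); with O(not ping_server) we get O(not flag_report).
Premise 3 is O(not flag_report -> notify_kin); since O(not flag_report), deontic closure gives O(notify_kin).
With premise 2, O(notify_kin -> not publish_schedule), the K-axiom yields O(not publish_schedule).
Premise 6 is O(not withhold_credential -> publish_schedule); contrapositively O(not publish_schedule -> withhold_credential). Since O(not publish_schedule) holds, K gives O(withhold_credential).
So O(withhold_credential) holds — withhold_credential is obligatory. None of the other listed options is made obligatory by any chain of premises.

withhold_credential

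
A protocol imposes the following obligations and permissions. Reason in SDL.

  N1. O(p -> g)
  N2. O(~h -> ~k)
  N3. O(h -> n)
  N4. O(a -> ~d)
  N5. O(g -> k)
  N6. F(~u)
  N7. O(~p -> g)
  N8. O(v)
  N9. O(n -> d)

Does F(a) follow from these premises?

Yes

Premises 7 and 1 are O(~p -> g) and O(p -> g); every ideal world satisfies ~p or p, so in either case g holds — hence O(g).
With premise 5, O(g -> k), the K-axiom yields O(k).
Premise 2 is O(~h -> ~k); contrapositively O(k -> h). Since O(k) holds, K gives O(h).
With premise 3, O(h -> n), the K-axiom yields O(n).
With premise 9, O(n -> d), the K-axiom yields O(d).
The contrapositive of premise 4 (O(a -> ~d)) is O(d -> ~a), and O(d) is already established, so O(~a).
Premises 6, 8 do not contribute to this derivation.
So O(~a) holds, i.e. F(a). The claim follows.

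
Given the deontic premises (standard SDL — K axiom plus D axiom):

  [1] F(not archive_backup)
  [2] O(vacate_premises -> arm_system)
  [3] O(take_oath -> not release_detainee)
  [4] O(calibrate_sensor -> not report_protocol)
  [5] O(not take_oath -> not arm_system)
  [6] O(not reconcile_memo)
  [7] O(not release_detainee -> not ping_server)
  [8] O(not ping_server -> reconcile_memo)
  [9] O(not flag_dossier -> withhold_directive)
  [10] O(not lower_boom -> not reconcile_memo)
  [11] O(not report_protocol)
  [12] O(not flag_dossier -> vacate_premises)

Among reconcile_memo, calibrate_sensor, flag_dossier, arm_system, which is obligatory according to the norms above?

Premise 6 gives O(not reconcile_memo).
The contrapositive of premise 8 (O(not ping_server -> reconcile_memo)) is O(not reconcile_memo -> ping_server), and O(not reconcile_memo) is already established, so O(ping_server).
The contrapositive of premise 7 (O(not release_detainee -> not ping_server)) is O(ping_server -> release_detainee), and O(ping_server) is already established, so O(release_detainee).
The contrapositive of premise 3 (O(take_oath -> not release_detainee)) is O(release_detainee -> not take_oath), and O(release_detainee) is already established, so O(not take_oath).
From O(not take_oath) and premise 5, O(not take_oath -> not arm_system), we obtain O(not arm_system).
Premise 2 is O(vacate_premises -> arm_system); contrapositively O(not arm_system -> not vacate_premises). Since O(not arm_system) holds, K gives O(not vacate_premises).
Premise 12 is O(not flag_dossier -> vacate_premises); contrapositively O(not vacate_premises -> flag_dossier). Since O(not vacate_premises) holds, K gives O(flag_dossier).
So O(flag_dossier) holds — flag_dossier is obligatory. None of the other listed options is made obligatory by any chain of premises.

flag_dossier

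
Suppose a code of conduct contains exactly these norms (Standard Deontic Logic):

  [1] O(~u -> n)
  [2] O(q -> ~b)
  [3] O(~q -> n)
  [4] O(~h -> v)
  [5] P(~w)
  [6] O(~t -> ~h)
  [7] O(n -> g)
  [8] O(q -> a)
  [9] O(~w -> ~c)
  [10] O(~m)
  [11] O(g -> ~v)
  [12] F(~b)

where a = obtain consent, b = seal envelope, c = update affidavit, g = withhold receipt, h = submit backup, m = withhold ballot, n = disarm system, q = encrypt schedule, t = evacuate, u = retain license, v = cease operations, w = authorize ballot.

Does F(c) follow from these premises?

Premise 9 is O(~w -> ~c), but O(~w) is not derivable from the premises (the permission P(~w) asserts only ~O(w), not O(~w)), so it does not yield O(~c).
No other premise forces O(~c). An ideal world satisfying every premise can still have c true, so F(c) is not derivable.

No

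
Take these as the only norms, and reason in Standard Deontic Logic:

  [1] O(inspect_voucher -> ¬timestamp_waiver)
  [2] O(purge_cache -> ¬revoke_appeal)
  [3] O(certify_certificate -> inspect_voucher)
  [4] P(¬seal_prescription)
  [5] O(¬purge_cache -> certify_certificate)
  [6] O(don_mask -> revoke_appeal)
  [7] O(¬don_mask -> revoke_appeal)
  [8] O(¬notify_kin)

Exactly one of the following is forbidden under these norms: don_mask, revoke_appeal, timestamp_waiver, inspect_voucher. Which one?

Premises 6 and 7 cover both cases: O(don_mask -> revoke_appeal) and O(¬don_mask -> revoke_appeal). Since don_mask ∨ ¬don_mask is a tautology, O(revoke_appeal) follows.
Premise 2, O(purge_cache -> ¬revoke_appeal), contraposes to O(revoke_appeal -> ¬purge_cache); with O(revoke_appeal) we get O(¬purge_cache).
Applying K to premise 5 (O(¬purge_cache -> certify_certificate)) and O(¬purge_cache) yields O(certify_certificate).
Applying K to premise 3 (O(certify_certificate -> inspect_voucher)) and O(certify_certificate) yields O(inspect_voucher).
Premise 1 is O(inspect_voucher -> ¬timestamp_waiver); since O(inspect_voucher), deontic closure gives O(¬timestamp_waiver).
So O(¬timestamp_waiver) holds, i.e. timestamp_waiver is forbidden. None of the other listed options is forbidden under the premises.

timestamp_waiver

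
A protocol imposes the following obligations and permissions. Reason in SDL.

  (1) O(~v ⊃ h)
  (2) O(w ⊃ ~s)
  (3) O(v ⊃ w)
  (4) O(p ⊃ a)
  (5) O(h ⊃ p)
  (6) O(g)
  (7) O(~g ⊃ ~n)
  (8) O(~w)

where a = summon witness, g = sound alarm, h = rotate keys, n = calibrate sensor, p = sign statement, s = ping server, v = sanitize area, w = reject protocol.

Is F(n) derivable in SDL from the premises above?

Premise 7 is O(~g ⊃ ~n), but O(~g) is not derivable from the premises, so it does not yield O(~n).
No other premise forces O(~n). An ideal world satisfying every premise can still have n true, so F(n) is not derivable.

No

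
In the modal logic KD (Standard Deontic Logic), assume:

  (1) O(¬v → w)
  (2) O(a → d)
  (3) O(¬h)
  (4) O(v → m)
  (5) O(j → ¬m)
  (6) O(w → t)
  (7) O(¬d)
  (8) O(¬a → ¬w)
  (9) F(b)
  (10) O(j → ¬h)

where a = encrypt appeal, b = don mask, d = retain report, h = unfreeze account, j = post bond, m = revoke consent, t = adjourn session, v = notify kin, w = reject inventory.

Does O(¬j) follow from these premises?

From premise 7 we have O(¬d).
The contrapositive of premise 2 (O(a → d)) is O(¬d → ¬a), and O(¬d) is already established, so O(¬a).
Applying K to premise 8 (O(¬a → ¬w)) and O(¬a) yields O(¬w).
The contrapositive of premise 1 (O(¬v → w)) is O(¬w → v), and O(¬w) is already established, so O(v).
Applying K to premise 4 (O(v → m)) and O(v) yields O(m).
The contrapositive of premise 5 (O(j → ¬m)) is O(m → ¬j), and O(m) is already established, so O(¬j).
Premises 3, 6, 9, 10 do not contribute to this derivation.
So O(¬j) follows.

Yes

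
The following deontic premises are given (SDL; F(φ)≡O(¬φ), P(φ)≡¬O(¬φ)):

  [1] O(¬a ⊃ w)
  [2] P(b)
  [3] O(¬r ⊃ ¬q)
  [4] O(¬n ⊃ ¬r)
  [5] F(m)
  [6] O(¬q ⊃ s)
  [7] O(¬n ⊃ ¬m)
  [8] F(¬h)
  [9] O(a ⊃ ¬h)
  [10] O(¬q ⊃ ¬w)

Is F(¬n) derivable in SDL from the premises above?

Yes

Premise 8 is F(¬h), i.e. O(h).
Premise 9, O(a ⊃ ¬h), contraposes to O(h ⊃ ¬a); with O(h) we get O(¬a).
Applying K to premise 1 (O(¬a ⊃ w)) and O(¬a) yields O(w).
Premise 10, O(¬q ⊃ ¬w), contraposes to O(w ⊃ q); with O(w) we get O(q).
Premise 3 is O(¬r ⊃ ¬q); contrapositively O(q ⊃ r). Since O(q) holds, K gives O(r).
The contrapositive of premise 4 (O(¬n ⊃ ¬r)) is O(r ⊃ n), and O(r) is already established, so O(n).
Premises 2, 5, 6, 7 do not contribute to this derivation.
So O(n) holds, i.e. F(¬n). The claim follows.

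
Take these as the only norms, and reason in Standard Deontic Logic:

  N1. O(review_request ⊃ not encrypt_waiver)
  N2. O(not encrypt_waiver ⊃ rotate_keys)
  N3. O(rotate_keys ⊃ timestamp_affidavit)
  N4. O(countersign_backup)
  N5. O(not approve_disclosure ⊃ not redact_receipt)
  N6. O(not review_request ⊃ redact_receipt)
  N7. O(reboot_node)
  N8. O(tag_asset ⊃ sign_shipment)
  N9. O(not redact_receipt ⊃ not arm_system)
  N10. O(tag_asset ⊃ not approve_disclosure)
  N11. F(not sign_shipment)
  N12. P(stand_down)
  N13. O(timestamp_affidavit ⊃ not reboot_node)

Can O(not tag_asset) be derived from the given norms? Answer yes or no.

Yes

Premise 7 gives O(reboot_node).
Premise 13, O(timestamp_affidavit ⊃ not reboot_node), contraposes to O(reboot_node ⊃ not timestamp_affidavit); with O(reboot_node) we get O(not timestamp_affidavit).
Premise 3 is O(rotate_keys ⊃ timestamp_affidavit); contrapositively O(not timestamp_affidavit ⊃ not rotate_keys). Since O(not timestamp_affidavit) holds, K gives O(not rotate_keys).
Premise 2 is O(not encrypt_waiver ⊃ rotate_keys); contrapositively O(not rotate_keys ⊃ encrypt_waiver). Since O(not rotate_keys) holds, K gives O(encrypt_waiver).
The contrapositive of premise 1 (O(review_request ⊃ not encrypt_waiver)) is O(encrypt_waiver ⊃ not review_request), and O(encrypt_waiver) is already established, so O(not review_request).
With premise 6, O(not review_request ⊃ redact_receipt), the K-axiom yields O(redact_receipt).
Premise 5 is O(not approve_disclosure ⊃ not redact_receipt); contrapositively O(redact_receipt ⊃ approve_disclosure). Since O(redact_receipt) holds, K gives O(approve_disclosure).
Premise 10 is O(tag_asset ⊃ not approve_disclosure); contrapositively O(approve_disclosure ⊃ not tag_asset). Since O(approve_disclosure) holds, K gives O(not tag_asset).
Premises 4, 8, 9, 11, 12 do not contribute to this derivation.
So O(not tag_asset) follows.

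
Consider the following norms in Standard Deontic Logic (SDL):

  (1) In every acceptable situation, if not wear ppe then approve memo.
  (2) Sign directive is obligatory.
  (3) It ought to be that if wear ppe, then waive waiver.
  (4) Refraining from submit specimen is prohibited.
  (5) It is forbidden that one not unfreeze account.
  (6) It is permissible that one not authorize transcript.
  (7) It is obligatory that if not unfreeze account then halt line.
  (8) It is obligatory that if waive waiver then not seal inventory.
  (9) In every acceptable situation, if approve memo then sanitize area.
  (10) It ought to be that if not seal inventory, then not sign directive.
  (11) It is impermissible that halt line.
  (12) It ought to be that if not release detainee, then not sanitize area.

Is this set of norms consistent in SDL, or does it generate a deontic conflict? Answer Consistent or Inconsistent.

Premise 7 is O(¬unfreeze_account → halt_line), but O(¬unfreeze_account) is not derivable from the premises, so it does not yield O(halt_line).
So O(halt_line) is not derivable, and the apparent clash with O(¬halt_line) does not arise.
A world satisfying every obligation exists (e.g. approve_memo=true, authorize_transcript=false, halt_line=false, release_detainee=true, sanitize_area=true, seal_inventory=true, sign_directive=true, submit_specimen=true, unfreeze_account=true, waive_waiver=false, wear_ppe=false); no atom is both obligatory and forbidden, so the set is consistent.

Consistent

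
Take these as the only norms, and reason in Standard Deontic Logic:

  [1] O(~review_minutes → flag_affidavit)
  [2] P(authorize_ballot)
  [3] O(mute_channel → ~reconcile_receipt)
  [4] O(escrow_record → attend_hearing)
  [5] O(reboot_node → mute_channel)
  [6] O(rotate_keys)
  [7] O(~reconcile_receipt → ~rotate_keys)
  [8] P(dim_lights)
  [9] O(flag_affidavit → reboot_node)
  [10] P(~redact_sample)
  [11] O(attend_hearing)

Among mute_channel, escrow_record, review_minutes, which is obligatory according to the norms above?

review_minutes

Premise 6 gives O(rotate_keys).
Premise 7, O(~reconcile_receipt → ~rotate_keys), contraposes to O(rotate_keys → reconcile_receipt); with O(rotate_keys) we get O(reconcile_receipt).
Premise 3, O(mute_channel → ~reconcile_receipt), contraposes to O(reconcile_receipt → ~mute_channel); with O(reconcile_receipt) we get O(~mute_channel).
The contrapositive of premise 5 (O(reboot_node → mute_channel)) is O(~mute_channel → ~reboot_node), and O(~mute_channel) is already established, so O(~reboot_node).
Premise 9, O(flag_affidavit → reboot_node), contraposes to O(~reboot_node → ~flag_affidavit); with O(~reboot_node) we get O(~flag_affidavit).
Premise 1, O(~review_minutes → flag_affidavit), contraposes to O(~flag_affidavit → review_minutes); with O(~flag_affidavit) we get O(review_minutes).
So O(review_minutes) holds — review_minutes is obligatory. None of the other listed options is made obligatory by any chain of premises.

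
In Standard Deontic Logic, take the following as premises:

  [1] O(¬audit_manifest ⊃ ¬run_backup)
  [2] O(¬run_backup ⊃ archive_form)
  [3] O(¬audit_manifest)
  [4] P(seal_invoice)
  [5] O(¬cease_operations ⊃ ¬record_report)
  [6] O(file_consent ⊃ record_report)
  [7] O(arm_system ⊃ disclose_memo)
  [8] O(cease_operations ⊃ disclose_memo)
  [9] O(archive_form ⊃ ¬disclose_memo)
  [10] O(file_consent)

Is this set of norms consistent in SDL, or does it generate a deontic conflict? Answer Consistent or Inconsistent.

Inconsistent

Premise 10 gives O(file_consent).
Applying K to premise 6 (O(file_consent ⊃ record_report)) and O(file_consent) yields O(record_report).
Premise 5, O(¬cease_operations ⊃ ¬record_report), contraposes to O(record_report ⊃ cease_operations); with O(record_report) we get O(cease_operations).
With premise 8, O(cease_operations ⊃ disclose_memo), the K-axiom yields O(disclose_memo).
Premise 9, O(archive_form ⊃ ¬disclose_memo), contraposes to O(disclose_memo ⊃ ¬archive_form); with O(disclose_memo) we get O(¬archive_form).
Premise 2 is O(¬run_backup ⊃ archive_form); contrapositively O(¬archive_form ⊃ run_backup). Since O(¬archive_form) holds, K gives O(run_backup).
Premise 1 is O(¬audit_manifest ⊃ ¬run_backup); contrapositively O(run_backup ⊃ audit_manifest). Since O(run_backup) holds, K gives O(audit_manifest).
However, premise 3 gives O(¬audit_manifest).
We now have both O(audit_manifest) and O(¬audit_manifest) — audit_manifest is simultaneously obligatory and forbidden, violating the D-axiom.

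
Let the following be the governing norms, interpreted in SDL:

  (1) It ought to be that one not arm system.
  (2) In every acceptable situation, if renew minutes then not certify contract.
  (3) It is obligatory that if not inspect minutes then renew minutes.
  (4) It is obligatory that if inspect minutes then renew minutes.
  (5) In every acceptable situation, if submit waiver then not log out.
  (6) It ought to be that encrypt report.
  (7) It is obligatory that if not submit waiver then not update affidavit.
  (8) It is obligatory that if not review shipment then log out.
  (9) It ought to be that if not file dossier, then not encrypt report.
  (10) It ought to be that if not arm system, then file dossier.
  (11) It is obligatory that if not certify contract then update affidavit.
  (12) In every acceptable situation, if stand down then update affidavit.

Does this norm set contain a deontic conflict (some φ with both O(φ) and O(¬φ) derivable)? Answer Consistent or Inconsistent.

Premise 9 is O(¬file_dossier → ¬encrypt_report), but O(¬file_dossier) is not derivable from the premises, so it does not yield O(¬encrypt_report).
So O(¬encrypt_report) is not derivable, and the apparent clash with O(encrypt_report) does not arise.
A world satisfying every obligation exists (e.g. arm_system=false, certify_contract=false, encrypt_report=true, file_dossier=true, inspect_minutes=false, log_out=false, renew_minutes=true, review_shipment=true, stand_down=false, submit_waiver=true, update_affidavit=true); no atom is both obligatory and forbidden, so the set is consistent.

Consistent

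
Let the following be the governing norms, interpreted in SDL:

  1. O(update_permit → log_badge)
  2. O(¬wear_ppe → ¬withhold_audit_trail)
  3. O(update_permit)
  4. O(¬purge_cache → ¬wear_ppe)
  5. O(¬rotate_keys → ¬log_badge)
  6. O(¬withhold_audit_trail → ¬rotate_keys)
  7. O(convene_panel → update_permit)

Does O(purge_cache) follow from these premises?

Yes

From premise 3 we have O(update_permit).
Premise 1 is O(update_permit → log_badge); since O(update_permit), deontic closure gives O(log_badge).
The contrapositive of premise 5 (O(¬rotate_keys → ¬log_badge)) is O(log_badge → rotate_keys), and O(log_badge) is already established, so O(rotate_keys).
Premise 6, O(¬withhold_audit_trail → ¬rotate_keys), contraposes to O(rotate_keys → withhold_audit_trail); with O(rotate_keys) we get O(withhold_audit_trail).
Premise 2, O(¬wear_ppe → ¬withhold_audit_trail), contraposes to O(withhold_audit_trail → wear_ppe); with O(withhold_audit_trail) we get O(wear_ppe).
Premise 4 is O(¬purge_cache → ¬wear_ppe); contrapositively O(wear_ppe → purge_cache). Since O(wear_ppe) holds, K gives O(purge_cache).
Premise 7 does not contribute to this derivation.
So O(purge_cache) follows.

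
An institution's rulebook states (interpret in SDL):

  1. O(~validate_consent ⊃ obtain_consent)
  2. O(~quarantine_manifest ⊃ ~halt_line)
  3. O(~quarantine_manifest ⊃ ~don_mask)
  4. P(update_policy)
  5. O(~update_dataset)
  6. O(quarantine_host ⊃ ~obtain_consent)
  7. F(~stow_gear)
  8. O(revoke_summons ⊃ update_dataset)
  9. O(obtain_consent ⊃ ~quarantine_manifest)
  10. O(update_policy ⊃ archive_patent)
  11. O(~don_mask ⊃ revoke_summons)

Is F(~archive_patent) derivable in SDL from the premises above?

Premise 10 is O(update_policy ⊃ archive_patent), but O(update_policy) is not derivable from the premises (the permission P(update_policy) asserts only ~O(~update_policy), not O(update_policy)), so it does not yield O(archive_patent).
No other premise forces O(archive_patent). An ideal world satisfying every premise can still have ~archive_patent true, so F(~archive_patent) is not derivable.

No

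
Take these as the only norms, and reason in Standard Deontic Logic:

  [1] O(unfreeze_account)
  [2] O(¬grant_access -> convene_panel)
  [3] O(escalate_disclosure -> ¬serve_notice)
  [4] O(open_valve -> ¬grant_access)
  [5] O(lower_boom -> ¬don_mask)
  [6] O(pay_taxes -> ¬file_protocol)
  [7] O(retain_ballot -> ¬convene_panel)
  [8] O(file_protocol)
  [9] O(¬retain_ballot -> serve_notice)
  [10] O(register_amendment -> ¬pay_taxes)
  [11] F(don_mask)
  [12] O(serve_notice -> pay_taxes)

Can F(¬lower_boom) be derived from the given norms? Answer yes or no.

No

Premise 5 is O(lower_boom -> ¬don_mask); even if O(¬don_mask) held, inferring O(lower_boom) would be affirming the consequent — invalid.
No other premise forces O(lower_boom). An ideal world satisfying every premise can still have ¬lower_boom true, so F(¬lower_boom) is not derivable.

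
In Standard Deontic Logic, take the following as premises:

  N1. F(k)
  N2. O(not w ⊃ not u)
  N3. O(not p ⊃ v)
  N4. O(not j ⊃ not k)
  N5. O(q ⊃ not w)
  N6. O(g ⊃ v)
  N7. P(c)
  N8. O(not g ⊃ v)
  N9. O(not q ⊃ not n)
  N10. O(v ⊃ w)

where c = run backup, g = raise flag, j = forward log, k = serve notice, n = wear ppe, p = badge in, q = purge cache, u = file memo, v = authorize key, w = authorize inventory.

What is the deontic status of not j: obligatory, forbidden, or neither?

Premise 4 is O(not j ⊃ not k); even if O(not k) held, inferring O(not j) would be affirming the consequent — invalid.
No premise or chain of K-axiom applications forces O(not j), and none forces O(j). So not j is neither obligatory nor forbidden under these norms.

Neither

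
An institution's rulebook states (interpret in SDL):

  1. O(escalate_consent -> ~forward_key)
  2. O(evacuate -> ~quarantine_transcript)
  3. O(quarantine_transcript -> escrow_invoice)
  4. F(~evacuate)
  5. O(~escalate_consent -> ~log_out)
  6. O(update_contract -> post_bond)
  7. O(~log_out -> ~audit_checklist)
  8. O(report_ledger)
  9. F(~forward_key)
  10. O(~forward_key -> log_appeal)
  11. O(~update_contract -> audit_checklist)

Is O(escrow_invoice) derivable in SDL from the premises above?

Premise 3 is O(quarantine_transcript -> escrow_invoice), but O(quarantine_transcript) is not derivable from the premises, so it does not yield O(escrow_invoice).
No other premise forces O(escrow_invoice). An ideal world satisfying every premise can still have escrow_invoice false, so O(escrow_invoice) is not derivable.

No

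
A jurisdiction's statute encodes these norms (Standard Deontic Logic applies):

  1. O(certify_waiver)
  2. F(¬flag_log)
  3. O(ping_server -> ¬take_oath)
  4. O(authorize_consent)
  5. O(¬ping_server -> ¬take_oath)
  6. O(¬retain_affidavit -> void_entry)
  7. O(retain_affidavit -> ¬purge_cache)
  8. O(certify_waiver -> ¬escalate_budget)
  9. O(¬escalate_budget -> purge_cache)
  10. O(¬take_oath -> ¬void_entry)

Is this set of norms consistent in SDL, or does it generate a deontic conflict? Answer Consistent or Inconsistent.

Premises 5 and 3 are O(¬ping_server -> ¬take_oath) and O(ping_server -> ¬take_oath); every ideal world satisfies ¬ping_server or ping_server, so in either case ¬take_oath holds — hence O(¬take_oath).
Applying K to premise 10 (O(¬take_oath -> ¬void_entry)) and O(¬take_oath) yields O(¬void_entry).
Premise 6, O(¬retain_affidavit -> void_entry), contraposes to O(¬void_entry -> retain_affidavit); with O(¬void_entry) we get O(retain_affidavit).
From O(retain_affidavit) and premise 7, O(retain_affidavit -> ¬purge_cache), we obtain O(¬purge_cache).
Premise 9 is O(¬escalate_budget -> purge_cache); contrapositively O(¬purge_cache -> escalate_budget). Since O(¬purge_cache) holds, K gives O(escalate_budget).
Premise 8, O(certify_waiver -> ¬escalate_budget), contraposes to O(escalate_budget -> ¬certify_waiver); with O(escalate_budget) we get O(¬certify_waiver).
However, premise 1 gives O(certify_waiver).
We now have both O(¬certify_waiver) and O(certify_waiver) — certify_waiver is simultaneously obligatory and forbidden, violating the D-axiom.

Inconsistent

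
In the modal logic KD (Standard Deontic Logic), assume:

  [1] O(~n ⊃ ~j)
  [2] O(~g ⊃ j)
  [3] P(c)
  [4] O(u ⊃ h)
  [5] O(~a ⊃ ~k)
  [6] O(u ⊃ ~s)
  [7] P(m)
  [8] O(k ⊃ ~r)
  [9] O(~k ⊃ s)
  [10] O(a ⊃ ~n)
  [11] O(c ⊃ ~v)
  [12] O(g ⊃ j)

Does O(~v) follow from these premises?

Premise 11 is O(c ⊃ ~v), but O(c) is not derivable from the premises (the permission P(c) asserts only ~O(~c), not O(c)), so it does not yield O(~v).
No other premise forces O(~v). An ideal world satisfying every premise can still have ~v false, so O(~v) is not derivable.

No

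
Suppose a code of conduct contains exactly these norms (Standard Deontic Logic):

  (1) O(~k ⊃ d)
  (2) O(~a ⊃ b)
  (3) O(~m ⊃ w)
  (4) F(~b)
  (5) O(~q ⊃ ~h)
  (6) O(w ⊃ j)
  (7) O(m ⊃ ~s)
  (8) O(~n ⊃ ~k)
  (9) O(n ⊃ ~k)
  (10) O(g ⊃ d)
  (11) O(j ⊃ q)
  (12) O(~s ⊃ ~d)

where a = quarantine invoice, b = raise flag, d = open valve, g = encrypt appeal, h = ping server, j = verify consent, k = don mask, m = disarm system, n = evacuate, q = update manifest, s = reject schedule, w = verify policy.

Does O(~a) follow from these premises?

No

Premise 2 is O(~a ⊃ b); even if O(b) held, inferring O(~a) would be affirming the consequent — invalid.
No other premise forces O(~a). An ideal world satisfying every premise can still have ~a false, so O(~a) is not derivable.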